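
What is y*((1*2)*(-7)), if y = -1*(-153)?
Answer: -2142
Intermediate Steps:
y = 153
y*((1*2)*(-7)) = 153*((1*2)*(-7)) = 153*(2*(-7)) = 153*(-14) = -2142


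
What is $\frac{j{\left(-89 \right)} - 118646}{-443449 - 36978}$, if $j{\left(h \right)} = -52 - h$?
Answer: $\frac{118609}{480427} \approx 0.24688$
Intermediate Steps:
$\frac{j{\left(-89 \right)} - 118646}{-443449 - 36978} = \frac{\left(-52 - -89\right) - 118646}{-443449 - 36978} = \frac{\left(-52 + 89\right) - 118646}{-480427} = \left(37 - 118646\right) \left(- \frac{1}{480427}\right) = \left(-118609\right) \left(- \frac{1}{480427}\right) = \frac{118609}{480427}$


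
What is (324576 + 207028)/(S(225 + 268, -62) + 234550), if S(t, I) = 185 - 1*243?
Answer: 132901/58623 ≈ 2.2670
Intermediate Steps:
S(t, I) = -58 (S(t, I) = 185 - 243 = -58)
(324576 + 207028)/(S(225 + 268, -62) + 234550) = (324576 + 207028)/(-58 + 234550) = 531604/234492 = 531604*(1/234492) = 132901/58623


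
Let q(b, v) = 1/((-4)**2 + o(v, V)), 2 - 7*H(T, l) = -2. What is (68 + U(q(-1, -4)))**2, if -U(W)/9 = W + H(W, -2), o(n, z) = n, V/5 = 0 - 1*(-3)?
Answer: 3024121/784 ≈ 3857.3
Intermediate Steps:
H(T, l) = 4/7 (H(T, l) = 2/7 - 1/7*(-2) = 2/7 + 2/7 = 4/7)
V = 15 (V = 5*(0 - 1*(-3)) = 5*(0 + 3) = 5*3 = 15)
q(b, v) = 1/(16 + v) (q(b, v) = 1/((-4)**2 + v) = 1/(16 + v))
U(W) = -36/7 - 9*W (U(W) = -9*(W + 4/7) = -9*(4/7 + W) = -36/7 - 9*W)
(68 + U(q(-1, -4)))**2 = (68 + (-36/7 - 9/(16 - 4)))**2 = (68 + (-36/7 - 9/12))**2 = (68 + (-36/7 - 9*1/12))**2 = (68 + (-36/7 - 3/4))**2 = (68 - 165/28)**2 = (1739/28)**2 = 3024121/784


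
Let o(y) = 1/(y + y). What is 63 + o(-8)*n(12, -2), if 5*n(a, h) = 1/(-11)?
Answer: 55441/880 ≈ 63.001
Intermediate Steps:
n(a, h) = -1/55 (n(a, h) = (1/5)/(-11) = (1/5)*(-1/11) = -1/55)
o(y) = 1/(2*y)
63 + o(-8)*n(12, -2) = 63 + ((1/2)/(-8))*(-1/55) = 63 + ((1/2)*(-1/8))*(-1/55) = 63 - 1/16*(-1/55) = 63 + 1/880 = 55441/880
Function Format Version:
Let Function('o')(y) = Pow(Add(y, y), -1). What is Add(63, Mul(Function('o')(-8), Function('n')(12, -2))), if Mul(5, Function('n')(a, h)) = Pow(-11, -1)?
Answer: Rational(55441, 880) ≈ 63.001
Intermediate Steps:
Function('n')(a, h) = Rational(-1, 55) (Function('n')(a, h) = Mul(Rational(1, 5), Pow(-11, -1)) = Mul(Rational(1, 5), Rational(-1, 11)) = Rational(-1, 55))
Function('o')(y) = Mul(Rational(1, 2), Pow(y, -1)) (Function('o')(y) = Pow(Mul(2, y), -1) = Mul(Rational(1, 2), Pow(y, -1)))
Add(63, Mul(Function('o')(-8), Function('n')(12, -2))) = Add(63, Mul(Mul(Rational(1, 2), Pow(-8, -1)), Rational(-1, 55))) = Add(63, Mul(Mul(Rational(1, 2), Rational(-1, 8)), Rational(-1, 55))) = Add(63, Mul(Rational(-1, 16), Rational(-1, 55))) = Add(63, Rational(1, 880)) = Rational(55441, 880)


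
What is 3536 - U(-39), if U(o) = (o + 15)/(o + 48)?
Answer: 10616/3 ≈ 3538.7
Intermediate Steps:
U(o) = (15 + o)/(48 + o)
3536 - U(-39) = 3536 - (15 - 39)/(48 - 39) = 3536 - (-24)/9 = 3536 - 1*(-8/3) = 3536 + 8/3 = 10616/3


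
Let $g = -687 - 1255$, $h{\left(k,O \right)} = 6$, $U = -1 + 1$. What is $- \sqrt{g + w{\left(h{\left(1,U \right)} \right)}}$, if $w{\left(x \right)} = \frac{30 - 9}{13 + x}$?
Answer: $- \frac{i \sqrt{700663}}{19} \approx - 44.056 i$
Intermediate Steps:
$U = 0$
$g = -1942$
$w{\left(x \right)} = \frac{21}{13 + x}$
$- \sqrt{g + w{\left(h{\left(1,U \right)} \right)}} = - \sqrt{-1942 + \frac{21}{13 + 6}} = - \sqrt{-1942 + \frac{21}{19}} = - \sqrt{- \frac{36877}{19}} = - \frac{i \sqrt{700663}}{19}$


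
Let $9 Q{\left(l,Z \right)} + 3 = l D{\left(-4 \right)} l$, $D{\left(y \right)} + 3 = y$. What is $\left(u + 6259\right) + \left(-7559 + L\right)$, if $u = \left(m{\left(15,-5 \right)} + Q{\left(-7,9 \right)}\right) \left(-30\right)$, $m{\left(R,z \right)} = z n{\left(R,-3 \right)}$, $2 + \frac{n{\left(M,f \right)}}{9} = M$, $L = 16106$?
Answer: $\frac{100528}{3} \approx 33509.0$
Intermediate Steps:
$D{\left(y \right)} = -3 + y$
$n{\left(M,f \right)} = -18 + 9 M$
$Q{\left(l,Z \right)} = - \frac{1}{3} - \frac{7 l^{2}}{9}$ ($Q{\left(l,Z \right)} = - \frac{1}{3} + \frac{l \left(-3 - 4\right) l}{9} = - \frac{1}{3} + \frac{l \left(-7\right) l}{9} = - \frac{1}{3} + \frac{- 7 l l}{9} = - \frac{1}{3} + \frac{\left(-7\right) l^{2}}{9} = - \frac{1}{3} - \frac{7 l^{2}}{9}$)
$m{\left(R,z \right)} = z \left(-18 + 9 R\right)$
$u = \frac{56110}{3}$ ($u = \left(9 \left(-5\right) \left(-2 + 15\right) - \left(\frac{1}{3} + \frac{7 \left(-7\right)^{2}}{9}\right)\right) \left(-30\right) = \left(9 \left(-5\right) 13 - \frac{346}{9}\right) \left(-30\right) = \left(-585 - \frac{346}{9}\right) \left(-30\right) = \left(- \frac{5611}{9}\right) \left(-30\right) = \frac{56110}{3} \approx 18703.0$)
$\left(u + 6259\right) + \left(-7559 + L\right) = \left(\frac{56110}{3} + 6259\right) + \left(-7559 + 16106\right) = \frac{74887}{3} + 8547 = \frac{100528}{3}$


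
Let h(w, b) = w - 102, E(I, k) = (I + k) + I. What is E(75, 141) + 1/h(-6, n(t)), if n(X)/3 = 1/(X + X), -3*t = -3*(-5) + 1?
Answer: 31427/108 ≈ 290.99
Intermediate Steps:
t = -16/3 (t = -(-3*(-5) + 1)/3 = -(15 + 1)/3 = -⅓*16 = -16/3 ≈ -5.3333)
n(X) = 3/(2*X) (n(X) = 3/(X + X) = 3/((2*X)) = 3*(1/(2*X)) = 3/(2*X))
E(I, k) = k + 2*I
h(w, b) = -102 + w
E(75, 141) + 1/h(-6, n(t)) = (141 + 2*75) + 1/(-102 - 6) = (141 + 150) + 1/(-108) = 291 - 1/108 = 31427/108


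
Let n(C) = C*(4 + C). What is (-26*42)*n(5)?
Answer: -49140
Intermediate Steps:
(-26*42)*n(5) = (-26*42)*(5*(4 + 5)) = -5460*9 = -1092*45 = -49140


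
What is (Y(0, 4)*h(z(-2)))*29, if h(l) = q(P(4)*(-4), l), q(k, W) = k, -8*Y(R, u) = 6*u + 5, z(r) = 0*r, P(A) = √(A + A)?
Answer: 841*√2 ≈ 1189.4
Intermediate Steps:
P(A) = √2*√A (P(A) = √(2*A) = √2*√A)
z(r) = 0
Y(R, u) = -5/8 - 3*u/4 (Y(R, u) = -(6*u + 5)/8 = -(5 + 6*u)/8 = -5/8 - 3*u/4)
h(l) = -8*√2 (h(l) = (√2*√4)*(-4) = (√2*2)*(-4) = (2*√2)*(-4) = -8*√2)
(Y(0, 4)*h(z(-2)))*29 = ((-5/8 - ¾*4)*(-8*√2))*29 = ((-5/8 - 3)*(-8*√2))*29 = -(-29)*√2*29 = (29*√2)*29 = 841*√2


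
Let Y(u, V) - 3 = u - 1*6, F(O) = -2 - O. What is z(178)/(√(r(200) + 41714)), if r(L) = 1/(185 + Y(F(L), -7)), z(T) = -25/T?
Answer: -25*√4171395/74250831 ≈ -0.00068767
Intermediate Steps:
Y(u, V) = -3 + u (Y(u, V) = 3 + (u - 1*6) = 3 + (u - 6) = 3 + (-6 + u) = -3 + u)
r(L) = 1/(180 - L) (r(L) = 1/(185 + (-3 + (-2 - L))) = 1/(185 + (-5 - L)) = 1/(180 - L))
z(178)/(√(r(200) + 41714)) = (-25/178)/(√(-1/(-180 + 200) + 41714)) = (-25*1/178)/(√(-1/20 + 41714)) = -25/(178*√(-1*1/20 + 41714)) = -25/(178*√(-1/20 + 41714)) = -25*2*√4171395/834279/178 = -25*√4171395/74250831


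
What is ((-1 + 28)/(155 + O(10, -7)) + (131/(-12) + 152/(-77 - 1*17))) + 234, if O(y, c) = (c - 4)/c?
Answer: 34251167/154536 ≈ 221.64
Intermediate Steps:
O(y, c) = (-4 + c)/c
((-1 + 28)/(155 + O(10, -7)) + (131/(-12) + 152/(-77 - 1*17))) + 234 = ((-1 + 28)/(155 + (-4 - 7)/(-7)) + (131/(-12) + 152/(-77 - 1*17))) + 234 = (27/(155 - 1/7*(-11)) + (131*(-1/12) + 152/(-77 - 17))) + 234 = (27/(155 + 11/7) + (-131/12 + 152/(-94))) + 234 = (27/(1096/7) + (-131/12 + 152*(-1/94))) + 234 = (27*(7/1096) + (-131/12 - 76/47)) + 234 = (189/1096 - 7069/564) + 234 = -1910257/154536 + 234 = 34251167/154536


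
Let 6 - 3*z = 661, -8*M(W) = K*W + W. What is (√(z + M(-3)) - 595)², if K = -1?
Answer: (1785 - I*√1965)²/9 ≈ 3.5381e+5 - 17584.0*I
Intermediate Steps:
M(W) = 0 (M(W) = -(-W + W)/8 = -⅛*0 = 0)
z = -655/3 (z = 2 - ⅓*661 = 2 - 661/3 = -655/3 ≈ -218.33)
(√(z + M(-3)) - 595)² = (√(-655/3 + 0) - 595)² = (√(-655/3) - 595)² = (I*√1965/3 - 595)² = (-595 + I*√1965/3)²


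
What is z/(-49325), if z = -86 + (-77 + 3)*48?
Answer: 3638/49325 ≈ 0.073756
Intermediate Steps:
z = -3638 (z = -86 - 74*48 = -86 - 3552 = -3638)
z/(-49325) = -3638/(-49325) = -3638*(-1/49325) = 3638/49325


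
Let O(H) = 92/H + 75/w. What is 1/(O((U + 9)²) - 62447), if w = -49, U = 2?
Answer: -5929/370252830 ≈ -1.6013e-5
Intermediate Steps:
O(H) = -75/49 + 92/H (O(H) = 92/H + 75/(-49) = 92/H + 75*(-1/49) = 92/H - 75/49 = -75/49 + 92/H)
1/(O((U + 9)²) - 62447) = 1/((-75/49 + 92/((2 + 9)²)) - 62447) = 1/((-75/49 + 92/(11²)) - 62447) = 1/((-75/49 + 92/121) - 62447) = 1/(-4567/5929 - 62447) = 1/(-370252830/5929) = -5929/370252830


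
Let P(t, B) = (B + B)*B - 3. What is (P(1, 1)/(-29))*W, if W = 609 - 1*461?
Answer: 148/29 ≈ 5.1034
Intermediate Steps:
P(t, B) = -3 + 2*B² (P(t, B) = (2*B)*B - 3 = 2*B² - 3 = -3 + 2*B²)
W = 148 (W = 609 - 461 = 148)
(P(1, 1)/(-29))*W = ((-3 + 2*1²)/(-29))*148 = ((-3 + 2*1)*(-1/29))*148 = ((-3 + 2)*(-1/29))*148 = -1*(-1/29)*148 = (1/29)*148 = 148/29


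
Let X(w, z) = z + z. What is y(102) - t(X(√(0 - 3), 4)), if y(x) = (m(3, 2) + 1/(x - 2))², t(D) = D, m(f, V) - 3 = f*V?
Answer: 731801/10000 ≈ 73.180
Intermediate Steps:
m(f, V) = 3 + V*f (m(f, V) = 3 + f*V = 3 + V*f)
X(w, z) = 2*z
y(x) = (9 + 1/(-2 + x))² (y(x) = ((3 + 2*3) + 1/(x - 2))² = ((3 + 6) + 1/(-2 + x))² = (9 + 1/(-2 + x))²)
y(102) - t(X(√(0 - 3), 4)) = (-17 + 9*102)²/(-2 + 102)² - 2*4 = (-17 + 918)²/100² - 1*8 = 901²*(1/10000) - 8 = 811801*(1/10000) - 8 = 811801/10000 - 8 = 731801/10000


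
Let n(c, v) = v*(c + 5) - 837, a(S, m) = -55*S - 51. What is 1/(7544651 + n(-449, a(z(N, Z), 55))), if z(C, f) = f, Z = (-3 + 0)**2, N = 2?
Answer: 1/7786238 ≈ 1.2843e-7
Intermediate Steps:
Z = 9 (Z = (-3)**2 = 9)
a(S, m) = -51 - 55*S
n(c, v) = -837 + v*(5 + c) (n(c, v) = v*(5 + c) - 837 = -837 + v*(5 + c))
1/(7544651 + n(-449, a(z(N, Z), 55))) = 1/(7544651 + (-837 + 5*(-51 - 55*9) - 449*(-51 - 55*9))) = 1/(7544651 + (-837 + 5*(-51 - 495) - 449*(-51 - 495))) = 1/(7544651 + (-837 + 5*(-546) - 449*(-546))) = 1/(7544651 + (-837 - 2730 + 245154)) = 1/(7544651 + 241587) = 1/7786238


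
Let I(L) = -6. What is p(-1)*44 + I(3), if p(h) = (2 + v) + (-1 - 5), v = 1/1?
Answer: -138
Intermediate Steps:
v = 1
p(h) = -3 (p(h) = (2 + 1) + (-1 - 5) = 3 - 6 = -3)
p(-1)*44 + I(3) = -3*44 - 6 = -132 - 6 = -138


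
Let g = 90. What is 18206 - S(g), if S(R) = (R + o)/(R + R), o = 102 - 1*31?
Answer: 3276919/180 ≈ 18205.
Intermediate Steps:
o = 71 (o = 102 - 31 = 71)
S(R) = (71 + R)/(2*R) (S(R) = (R + 71)/(R + R) = (71 + R)/((2*R)) = (71 + R)*(1/(2*R)) = (71 + R)/(2*R))
18206 - S(g) = 18206 - (71 + 90)/(2*90) = 18206 - 161/(2*90) = 18206 - 1*161/180 = 18206 - 161/180 = 3276919/180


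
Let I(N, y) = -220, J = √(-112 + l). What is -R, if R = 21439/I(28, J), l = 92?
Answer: 1949/20 ≈ 97.450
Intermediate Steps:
J = 2*I*√5 (J = √(-112 + 92) = √(-20) = 2*I*√5 ≈ 4.4721*I)
R = -1949/20 (R = 21439/(-220) = 21439*(-1/220) = -1949/20 ≈ -97.450)
-R = -1*(-1949/20) = 1949/20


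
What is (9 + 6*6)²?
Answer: 2025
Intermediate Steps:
(9 + 6*6)² = (9 + 36)² = 45² = 2025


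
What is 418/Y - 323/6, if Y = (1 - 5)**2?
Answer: -665/24 ≈ -27.708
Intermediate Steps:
Y = 16 (Y = (-4)**2 = 16)
418/Y - 323/6 = 418/16 - 323/6 = 418*(1/16) - 323*1/6 = 209/8 - 323/6 = -665/24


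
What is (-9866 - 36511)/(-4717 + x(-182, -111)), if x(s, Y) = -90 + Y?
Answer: 46377/4918 ≈ 9.4301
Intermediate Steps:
(-9866 - 36511)/(-4717 + x(-182, -111)) = (-9866 - 36511)/(-4717 + (-90 - 111)) = -46377/(-4717 - 201) = -46377/(-4918) = -46377*(-1/4918) = 46377/4918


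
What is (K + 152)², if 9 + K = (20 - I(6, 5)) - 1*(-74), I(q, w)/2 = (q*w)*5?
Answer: 3969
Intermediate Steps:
I(q, w) = 10*q*w (I(q, w) = 2*((q*w)*5) = 2*(5*q*w) = 10*q*w)
K = -215 (K = -9 + ((20 - 10*6*5) - 1*(-74)) = -9 + ((20 - 1*300) + 74) = -9 + ((20 - 300) + 74) = -9 + (-280 + 74) = -9 - 206 = -215)
(K + 152)² = (-215 + 152)² = (-63)² = 3969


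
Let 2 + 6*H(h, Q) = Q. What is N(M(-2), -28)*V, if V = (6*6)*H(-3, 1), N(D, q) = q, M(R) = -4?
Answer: 168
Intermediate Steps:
H(h, Q) = -⅓ + Q/6
V = -6 (V = (6*6)*(-⅓ + (⅙)*1) = 36*(-⅓ + ⅙) = 36*(-⅙) = -6)
N(M(-2), -28)*V = -28*(-6) = 168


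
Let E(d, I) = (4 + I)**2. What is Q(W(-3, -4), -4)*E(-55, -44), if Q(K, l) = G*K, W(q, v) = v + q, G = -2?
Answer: 22400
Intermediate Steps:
W(q, v) = q + v
Q(K, l) = -2*K
Q(W(-3, -4), -4)*E(-55, -44) = (-2*(-3 - 4))*(4 - 44)**2 = -2*(-7)*(-40)**2 = 14*1600 = 22400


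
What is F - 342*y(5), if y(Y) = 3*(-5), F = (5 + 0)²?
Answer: 5155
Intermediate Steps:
F = 25 (F = 5² = 25)
y(Y) = -15
F - 342*y(5) = 25 - 342*(-15) = 25 + 5130 = 5155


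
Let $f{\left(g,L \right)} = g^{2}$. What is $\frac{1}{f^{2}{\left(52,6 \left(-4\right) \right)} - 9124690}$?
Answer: $- \frac{1}{1813074} \approx -5.5155 \cdot 10^{-7}$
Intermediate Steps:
$\frac{1}{f^{2}{\left(52,6 \left(-4\right) \right)} - 9124690} = \frac{1}{\left(52^{2}\right)^{2} - 9124690} = \frac{1}{2704^{2} - 9124690} = \frac{1}{7311616 - 9124690} = \frac{1}{-1813074} = - \frac{1}{1813074}$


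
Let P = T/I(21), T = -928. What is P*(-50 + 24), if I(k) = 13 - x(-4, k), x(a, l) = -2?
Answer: 24128/15 ≈ 1608.5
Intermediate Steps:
I(k) = 15 (I(k) = 13 - 1*(-2) = 13 + 2 = 15)
P = -928/15 ≈ -61.867
P*(-50 + 24) = -928*(-50 + 24)/15 = -928/15*(-26) = 24128/15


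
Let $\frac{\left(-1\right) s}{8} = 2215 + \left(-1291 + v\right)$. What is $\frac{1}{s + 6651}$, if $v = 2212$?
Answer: $- \frac{1}{18437} \approx -5.4239 \cdot 10^{-5}$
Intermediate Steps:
$s = -25088$ ($s = - 8 \left(2215 + \left(-1291 + 2212\right)\right) = - 8 \left(2215 + 921\right) = \left(-8\right) 3136 = -25088$)
$\frac{1}{s + 6651} = \frac{1}{-25088 + 6651} = \frac{1}{-18437} = - \frac{1}{18437}$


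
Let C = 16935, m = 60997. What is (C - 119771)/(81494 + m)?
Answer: -102836/142491 ≈ -0.72170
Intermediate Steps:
(C - 119771)/(81494 + m) = (16935 - 119771)/(81494 + 60997) = -102836/142491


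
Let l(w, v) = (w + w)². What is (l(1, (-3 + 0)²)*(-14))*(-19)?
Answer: 1064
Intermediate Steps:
l(w, v) = 4*w² (l(w, v) = (2*w)² = 4*w²)
(l(1, (-3 + 0)²)*(-14))*(-19) = ((4*1²)*(-14))*(-19) = ((4*1)*(-14))*(-19) = (4*(-14))*(-19) = -56*(-19) = 1064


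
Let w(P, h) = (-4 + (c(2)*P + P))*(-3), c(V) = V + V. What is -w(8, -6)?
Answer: 108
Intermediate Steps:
c(V) = 2*V
w(P, h) = 12 - 15*P (w(P, h) = (-4 + ((2*2)*P + P))*(-3) = (-4 + (4*P + P))*(-3) = (-4 + 5*P)*(-3) = 12 - 15*P)
-w(8, -6) = -(12 - 15*8) = -(12 - 120) = -1*(-108) = 108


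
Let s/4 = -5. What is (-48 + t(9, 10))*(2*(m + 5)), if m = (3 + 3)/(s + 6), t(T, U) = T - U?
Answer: -448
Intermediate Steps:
s = -20 (s = 4*(-5) = -20)
m = -3/7 (m = (3 + 3)/(-20 + 6) = 6/(-14) = 6*(-1/14) = -3/7 ≈ -0.42857)
(-48 + t(9, 10))*(2*(m + 5)) = (-48 + (9 - 1*10))*(2*(-3/7 + 5)) = (-48 + (9 - 10))*(2*(32/7)) = (-48 - 1)*(64/7) = -49*64/7 = -448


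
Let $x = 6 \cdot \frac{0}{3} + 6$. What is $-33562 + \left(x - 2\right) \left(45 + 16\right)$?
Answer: $-33318$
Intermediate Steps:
$x = 6$ ($x = 6 \cdot 0 \cdot \frac{1}{3} + 6 = 6 \cdot 0 + 6 = 0 + 6 = 6$)
$-33562 + \left(x - 2\right) \left(45 + 16\right) = -33562 + \left(6 - 2\right) \left(45 + 16\right) = -33562 + 4 \cdot 61 = -33562 + 244 = -33318$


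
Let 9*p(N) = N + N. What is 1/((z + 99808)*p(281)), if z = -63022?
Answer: 3/6891244 ≈ 4.3534e-7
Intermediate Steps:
p(N) = 2*N/9 (p(N) = (N + N)/9 = (2*N)/9 = 2*N/9)
1/((z + 99808)*p(281)) = 1/((-63022 + 99808)*(((2/9)*281))) = 1/(36786*(562/9)) = (1/36786)*(9/562) = 3/6891244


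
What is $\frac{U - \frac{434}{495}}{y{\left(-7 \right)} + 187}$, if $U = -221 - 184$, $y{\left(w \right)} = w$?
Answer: $- \frac{200909}{89100} \approx -2.2549$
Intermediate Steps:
$U = -405$
$\frac{U - \frac{434}{495}}{y{\left(-7 \right)} + 187} = \frac{-405 - \frac{434}{495}}{-7 + 187} = \frac{-405 - \frac{434}{495}}{180} = \left(-405 - \frac{434}{495}\right) \frac{1}{180} = \left(- \frac{200909}{495}\right) \frac{1}{180} = - \frac{200909}{89100}$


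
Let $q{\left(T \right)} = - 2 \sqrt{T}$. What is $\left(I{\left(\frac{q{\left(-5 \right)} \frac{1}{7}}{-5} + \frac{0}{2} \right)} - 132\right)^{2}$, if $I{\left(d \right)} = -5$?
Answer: $18769$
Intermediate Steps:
$\left(I{\left(\frac{q{\left(-5 \right)} \frac{1}{7}}{-5} + \frac{0}{2} \right)} - 132\right)^{2} = \left(-5 - 132\right)^{2} = \left(-137\right)^{2} = 18769$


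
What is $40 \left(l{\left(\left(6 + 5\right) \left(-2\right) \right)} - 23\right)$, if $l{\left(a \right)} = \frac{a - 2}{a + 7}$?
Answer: $-856$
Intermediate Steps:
$l{\left(a \right)} = \frac{-2 + a}{7 + a}$
$40 \left(l{\left(\left(6 + 5\right) \left(-2\right) \right)} - 23\right) = 40 \left(\frac{-2 + \left(6 + 5\right) \left(-2\right)}{7 + \left(6 + 5\right) \left(-2\right)} - 23\right) = 40 \left(\frac{-2 + 11 \left(-2\right)}{7 + 11 \left(-2\right)} - 23\right) = 40 \left(\frac{-2 - 22}{7 - 22} - 23\right) = 40 \left(\frac{1}{-15} \left(-24\right) - 23\right) = 40 \left(\left(- \frac{1}{15}\right) \left(-24\right) - 23\right) = 40 \left(\frac{8}{5} - 23\right) = 40 \left(- \frac{107}{5}\right) = -856$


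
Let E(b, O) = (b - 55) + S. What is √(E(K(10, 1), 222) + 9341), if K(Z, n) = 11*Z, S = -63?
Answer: 3*√1037 ≈ 96.607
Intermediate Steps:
E(b, O) = -118 + b (E(b, O) = (b - 55) - 63 = (-55 + b) - 63 = -118 + b)
√(E(K(10, 1), 222) + 9341) = √((-118 + 11*10) + 9341) = √((-118 + 110) + 9341) = √(-8 + 9341) = √9333 = 3*√1037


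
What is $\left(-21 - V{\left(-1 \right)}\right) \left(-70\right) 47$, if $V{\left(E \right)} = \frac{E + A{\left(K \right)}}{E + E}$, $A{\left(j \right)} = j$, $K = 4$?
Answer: $64155$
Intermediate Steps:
$V{\left(E \right)} = \frac{4 + E}{2 E}$ ($V{\left(E \right)} = \frac{E + 4}{E + E} = \frac{4 + E}{2 E}$)
$\left(-21 - V{\left(-1 \right)}\right) \left(-70\right) 47 = \left(-21 - \frac{4 - 1}{2 \left(-1\right)}\right) \left(-70\right) 47 = \left(-21 - \frac{1}{2} \left(-1\right) 3\right) \left(-70\right) 47 = \left(-21 - - \frac{3}{2}\right) \left(-70\right) 47 = \left(-21 + \frac{3}{2}\right) \left(-70\right) 47 = \left(- \frac{39}{2}\right) \left(-70\right) 47 = 1365 \cdot 47 = 64155$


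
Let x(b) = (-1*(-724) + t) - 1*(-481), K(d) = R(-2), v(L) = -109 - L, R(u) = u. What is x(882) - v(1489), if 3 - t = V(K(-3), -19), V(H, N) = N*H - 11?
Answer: 2779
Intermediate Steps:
K(d) = -2
V(H, N) = -11 + H*N (V(H, N) = H*N - 11 = -11 + H*N)
t = -24 (t = 3 - (-11 - 2*(-19)) = 3 - (-11 + 38) = 3 - 1*27 = 3 - 27 = -24)
x(b) = 1181 (x(b) = (-1*(-724) - 24) - 1*(-481) = (724 - 24) + 481 = 700 + 481 = 1181)
x(882) - v(1489) = 1181 - (-109 - 1*1489) = 1181 - (-109 - 1489) = 1181 - 1*(-1598) = 1181 + 1598 = 2779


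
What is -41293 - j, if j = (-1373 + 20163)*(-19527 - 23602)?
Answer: 810352617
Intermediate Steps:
j = -810393910 (j = 18790*(-43129) = -810393910)
-41293 - j = -41293 - 1*(-810393910) = -41293 + 810393910 = 810352617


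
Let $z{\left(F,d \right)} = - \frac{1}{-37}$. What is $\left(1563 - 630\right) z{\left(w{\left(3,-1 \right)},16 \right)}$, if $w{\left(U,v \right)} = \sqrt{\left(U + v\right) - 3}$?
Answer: $\frac{933}{37} \approx 25.216$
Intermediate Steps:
$w{\left(U,v \right)} = \sqrt{-3 + U + v}$
$z{\left(F,d \right)} = \frac{1}{37}$ ($z{\left(F,d \right)} = \left(-1\right) \left(- \frac{1}{37}\right) = \frac{1}{37}$)
$\left(1563 - 630\right) z{\left(w{\left(3,-1 \right)},16 \right)} = \left(1563 - 630\right) \frac{1}{37} = 933 \cdot \frac{1}{37} = \frac{933}{37}$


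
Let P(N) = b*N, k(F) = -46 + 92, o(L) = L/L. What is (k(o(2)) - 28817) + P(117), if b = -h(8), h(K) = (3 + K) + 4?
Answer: -30526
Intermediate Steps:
h(K) = 7 + K
o(L) = 1
b = -15 (b = -(7 + 8) = -1*15 = -15)
k(F) = 46
P(N) = -15*N
(k(o(2)) - 28817) + P(117) = (46 - 28817) - 15*117 = -28771 - 1755 = -30526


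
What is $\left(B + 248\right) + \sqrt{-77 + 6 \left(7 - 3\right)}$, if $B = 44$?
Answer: $292 + i \sqrt{53} \approx 292.0 + 7.2801 i$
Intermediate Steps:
$\left(B + 248\right) + \sqrt{-77 + 6 \left(7 - 3\right)} = \left(44 + 248\right) + \sqrt{-77 + 6 \left(7 - 3\right)} = 292 + \sqrt{-77 + 6 \cdot 4} = 292 + \sqrt{-77 + 24} = 292 + \sqrt{-53} = 292 + i \sqrt{53}$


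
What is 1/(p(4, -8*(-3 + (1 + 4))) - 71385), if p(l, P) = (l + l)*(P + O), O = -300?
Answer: -1/73913 ≈ -1.3529e-5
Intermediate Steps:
p(l, P) = 2*l*(-300 + P) (p(l, P) = (l + l)*(P - 300) = (2*l)*(-300 + P) = 2*l*(-300 + P))
1/(p(4, -8*(-3 + (1 + 4))) - 71385) = 1/(2*4*(-300 - 8*(-3 + (1 + 4))) - 71385) = 1/(2*4*(-300 - 8*(-3 + 5)) - 71385) = 1/(2*4*(-300 - 8*2) - 71385) = 1/(2*4*(-300 - 16) - 71385) = 1/(2*4*(-316) - 71385) = 1/(-2528 - 71385) = 1/(-73913) = -1/73913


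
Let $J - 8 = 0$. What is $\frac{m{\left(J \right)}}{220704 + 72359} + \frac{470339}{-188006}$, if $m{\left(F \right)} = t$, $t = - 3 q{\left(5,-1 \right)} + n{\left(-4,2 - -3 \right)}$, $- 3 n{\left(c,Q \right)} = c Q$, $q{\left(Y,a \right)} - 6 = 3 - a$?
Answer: $- \frac{413530035491}{165292807134} \approx -2.5018$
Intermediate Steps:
$J = 8$ ($J = 8 + 0 = 8$)
$q{\left(Y,a \right)} = 9 - a$ ($q{\left(Y,a \right)} = 6 - \left(-3 + a\right) = 9 - a$)
$n{\left(c,Q \right)} = - \frac{Q c}{3}$ ($n{\left(c,Q \right)} = - \frac{c Q}{3} = - \frac{Q c}{3}$)
$t = - \frac{70}{3}$ ($t = - 3 \left(9 - -1\right) - \frac{1}{3} \left(2 - -3\right) \left(-4\right) = - 3 \left(9 + 1\right) - \frac{1}{3} \left(2 + 3\right) \left(-4\right) = \left(-3\right) 10 - \frac{5}{3} \left(-4\right) = -30 + \frac{20}{3} = - \frac{70}{3} \approx -23.333$)
$m{\left(F \right)} = - \frac{70}{3}$
$\frac{m{\left(J \right)}}{220704 + 72359} + \frac{470339}{-188006} = - \frac{70}{3 \left(220704 + 72359\right)} + \frac{470339}{-188006} = - \frac{70}{3 \cdot 293063} + 470339 \left(- \frac{1}{188006}\right) = \left(- \frac{70}{3}\right) \frac{1}{293063} - \frac{470339}{188006} = - \frac{70}{879189} - \frac{470339}{188006} = - \frac{413530035491}{165292807134}$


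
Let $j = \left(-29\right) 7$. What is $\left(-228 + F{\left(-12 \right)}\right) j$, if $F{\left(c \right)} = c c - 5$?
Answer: $18067$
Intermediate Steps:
$F{\left(c \right)} = -5 + c^{2}$ ($F{\left(c \right)} = c^{2} - 5 = -5 + c^{2}$)
$j = -203$
$\left(-228 + F{\left(-12 \right)}\right) j = \left(-228 - \left(5 - \left(-12\right)^{2}\right)\right) \left(-203\right) = \left(-228 + \left(-5 + 144\right)\right) \left(-203\right) = \left(-228 + 139\right) \left(-203\right) = \left(-89\right) \left(-203\right) = 18067$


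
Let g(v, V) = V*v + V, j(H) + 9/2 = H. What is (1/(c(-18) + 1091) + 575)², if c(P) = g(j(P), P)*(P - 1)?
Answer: 12964673221201/39212644 ≈ 3.3063e+5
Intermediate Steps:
j(H) = -9/2 + H
g(v, V) = V + V*v
c(P) = P*(-1 + P)*(-7/2 + P) (c(P) = (P*(1 + (-9/2 + P)))*(P - 1) = (P*(-7/2 + P))*(-1 + P) = P*(-1 + P)*(-7/2 + P))
(1/(c(-18) + 1091) + 575)² = (1/((½)*(-18)*(-1 - 18)*(-7 + 2*(-18)) + 1091) + 575)² = (1/((½)*(-18)*(-19)*(-7 - 36) + 1091) + 575)² = (1/((½)*(-18)*(-19)*(-43) + 1091) + 575)² = (1/(-7353 + 1091) + 575)² = (1/(-6262) + 575)² = (-1/6262 + 575)² = (3600649/6262)² = 12964673221201/39212644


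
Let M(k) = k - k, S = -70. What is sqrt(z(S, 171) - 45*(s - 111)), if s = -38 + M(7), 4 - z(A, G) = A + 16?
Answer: sqrt(6763) ≈ 82.237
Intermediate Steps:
M(k) = 0
z(A, G) = -12 - A (z(A, G) = 4 - (A + 16) = 4 - (16 + A) = 4 + (-16 - A) = -12 - A)
s = -38 (s = -38 + 0 = -38)
sqrt(z(S, 171) - 45*(s - 111)) = sqrt((-12 - 1*(-70)) - 45*(-38 - 111)) = sqrt((-12 + 70) - 45*(-149)) = sqrt(58 + 6705) = sqrt(6763)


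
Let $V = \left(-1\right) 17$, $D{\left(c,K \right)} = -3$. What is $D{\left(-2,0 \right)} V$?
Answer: $51$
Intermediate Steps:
$V = -17$
$D{\left(-2,0 \right)} V = \left(-3\right) \left(-17\right) = 51$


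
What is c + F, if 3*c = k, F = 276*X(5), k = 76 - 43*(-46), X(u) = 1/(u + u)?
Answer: 10684/15 ≈ 712.27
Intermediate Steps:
X(u) = 1/(2*u)
k = 2054 (k = 76 + 1978 = 2054)
F = 138/5 (F = 276*((½)/5) = 276*((½)*(⅕)) = 276*(⅒) = 138/5 ≈ 27.600)
c = 2054/3 (c = (⅓)*2054 = 2054/3 ≈ 684.67)
c + F = 2054/3 + 138/5 = 10684/15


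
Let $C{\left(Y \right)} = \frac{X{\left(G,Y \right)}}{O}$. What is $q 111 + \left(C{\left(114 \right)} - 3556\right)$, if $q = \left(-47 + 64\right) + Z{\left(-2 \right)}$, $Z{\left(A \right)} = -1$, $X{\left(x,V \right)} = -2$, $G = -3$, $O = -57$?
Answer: $- \frac{101458}{57} \approx -1780.0$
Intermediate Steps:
$C{\left(Y \right)} = \frac{2}{57}$ ($C{\left(Y \right)} = - \frac{2}{-57} = \left(-2\right) \left(- \frac{1}{57}\right) = \frac{2}{57}$)
$q = 16$ ($q = \left(-47 + 64\right) - 1 = 17 - 1 = 16$)
$q 111 + \left(C{\left(114 \right)} - 3556\right) = 16 \cdot 111 + \left(\frac{2}{57} - 3556\right) = 1776 + \left(\frac{2}{57} - 3556\right) = 1776 - \frac{202690}{57} = - \frac{101458}{57}$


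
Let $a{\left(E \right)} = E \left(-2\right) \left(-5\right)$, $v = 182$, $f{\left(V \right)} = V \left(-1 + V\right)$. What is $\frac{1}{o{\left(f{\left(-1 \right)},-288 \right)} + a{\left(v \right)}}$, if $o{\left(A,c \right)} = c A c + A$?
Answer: $\frac{1}{167710} \approx 5.9627 \cdot 10^{-6}$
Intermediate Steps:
$a{\left(E \right)} = 10 E$ ($a{\left(E \right)} = - 2 E \left(-5\right) = 10 E$)
$o{\left(A,c \right)} = A + A c^{2}$ ($o{\left(A,c \right)} = A c c + A = A c^{2} + A = A + A c^{2}$)
$\frac{1}{o{\left(f{\left(-1 \right)},-288 \right)} + a{\left(v \right)}} = \frac{1}{- (-1 - 1) \left(1 + \left(-288\right)^{2}\right) + 10 \cdot 182} = \frac{1}{\left(-1\right) \left(-2\right) \left(1 + 82944\right) + 1820} = \frac{1}{2 \cdot 82945 + 1820} = \frac{1}{165890 + 1820} = \frac{1}{167710}$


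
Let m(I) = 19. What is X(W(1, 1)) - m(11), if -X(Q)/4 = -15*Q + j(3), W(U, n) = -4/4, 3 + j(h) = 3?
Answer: -79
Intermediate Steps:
j(h) = 0 (j(h) = -3 + 3 = 0)
W(U, n) = -1 (W(U, n) = -4*¼ = -1)
X(Q) = 60*Q (X(Q) = -4*(-15*Q + 0) = -(-60)*Q = 60*Q)
X(W(1, 1)) - m(11) = 60*(-1) - 1*19 = -60 - 19 = -79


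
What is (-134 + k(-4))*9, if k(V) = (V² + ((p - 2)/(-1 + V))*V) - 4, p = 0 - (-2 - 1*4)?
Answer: -5346/5 ≈ -1069.2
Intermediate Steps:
p = 6 (p = 0 - (-2 - 4) = 0 - 1*(-6) = 0 + 6 = 6)
k(V) = -4 + V² + 4*V/(-1 + V) (k(V) = (V² + ((6 - 2)/(-1 + V))*V) - 4 = (V² + (4/(-1 + V))*V) - 4 = (V² + 4*V/(-1 + V)) - 4 = -4 + V² + 4*V/(-1 + V))
(-134 + k(-4))*9 = (-134 + (4 + (-4)³ - 1*(-4)²)/(-1 - 4))*9 = (-134 + (4 - 64 - 1*16)/(-5))*9 = (-134 - (4 - 64 - 16)/5)*9 = (-134 - ⅕*(-76))*9 = (-134 + 76/5)*9 = -594/5*9 = -5346/5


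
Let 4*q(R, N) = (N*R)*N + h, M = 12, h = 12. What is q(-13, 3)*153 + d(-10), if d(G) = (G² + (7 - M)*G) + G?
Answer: -15505/4 ≈ -3876.3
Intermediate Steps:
q(R, N) = 3 + R*N²/4 (q(R, N) = ((N*R)*N + 12)/4 = (R*N² + 12)/4 = (12 + R*N²)/4 = 3 + R*N²/4)
d(G) = G² - 4*G (d(G) = (G² + (7 - 1*12)*G) + G = (G² + (7 - 12)*G) + G = (G² - 5*G) + G = G² - 4*G)
q(-13, 3)*153 + d(-10) = (3 + (¼)*(-13)*3²)*153 - 10*(-4 - 10) = (3 + (¼)*(-13)*9)*153 - 10*(-14) = (3 - 117/4)*153 + 140 = -105/4*153 + 140 = -16065/4 + 140 = -15505/4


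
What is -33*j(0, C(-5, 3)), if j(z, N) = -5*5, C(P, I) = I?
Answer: 825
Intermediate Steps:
j(z, N) = -25
-33*j(0, C(-5, 3)) = -33*(-25) = 825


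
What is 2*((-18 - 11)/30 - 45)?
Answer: -1379/15 ≈ -91.933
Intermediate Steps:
2*((-18 - 11)/30 - 45) = 2*(-29*1/30 - 45) = 2*(-29/30 - 45) = 2*(-1379/30) = -1379/15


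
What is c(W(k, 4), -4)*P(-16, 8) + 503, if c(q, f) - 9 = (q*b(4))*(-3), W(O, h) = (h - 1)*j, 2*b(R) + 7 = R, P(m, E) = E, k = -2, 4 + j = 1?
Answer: 251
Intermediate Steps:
j = -3 (j = -4 + 1 = -3)
b(R) = -7/2 + R/2
W(O, h) = 3 - 3*h (W(O, h) = (h - 1)*(-3) = (-1 + h)*(-3) = 3 - 3*h)
c(q, f) = 9 + 9*q/2 (c(q, f) = 9 + (q*(-7/2 + (½)*4))*(-3) = 9 + (q*(-7/2 + 2))*(-3) = 9 + (q*(-3/2))*(-3) = 9 - 3*q/2*(-3) = 9 + 9*q/2)
c(W(k, 4), -4)*P(-16, 8) + 503 = (9 + 9*(3 - 3*4)/2)*8 + 503 = (9 + 9*(3 - 12)/2)*8 + 503 = (9 + (9/2)*(-9))*8 + 503 = (9 - 81/2)*8 + 503 = -63/2*8 + 503 = -252 + 503 = 251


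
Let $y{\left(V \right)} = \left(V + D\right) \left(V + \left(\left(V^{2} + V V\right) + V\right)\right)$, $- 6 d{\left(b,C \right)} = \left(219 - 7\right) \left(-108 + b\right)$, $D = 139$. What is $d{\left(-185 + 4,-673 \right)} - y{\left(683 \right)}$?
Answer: $- \frac{2304061670}{3} \approx -7.6802 \cdot 10^{8}$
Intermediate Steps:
$d{\left(b,C \right)} = 3816 - \frac{106 b}{3}$ ($d{\left(b,C \right)} = - \frac{\left(219 - 7\right) \left(-108 + b\right)}{6} = - \frac{212 \left(-108 + b\right)}{6} = - \frac{-22896 + 212 b}{6} = 3816 - \frac{106 b}{3}$)
$y{\left(V \right)} = \left(139 + V\right) \left(2 V + 2 V^{2}\right)$ ($y{\left(V \right)} = \left(V + 139\right) \left(V + \left(\left(V^{2} + V V\right) + V\right)\right) = \left(139 + V\right) \left(V + \left(\left(V^{2} + V^{2}\right) + V\right)\right) = \left(139 + V\right) \left(V + \left(2 V^{2} + V\right)\right) = \left(139 + V\right) \left(V + \left(V + 2 V^{2}\right)\right) = \left(139 + V\right) \left(2 V + 2 V^{2}\right)$)
$d{\left(-185 + 4,-673 \right)} - y{\left(683 \right)} = \left(3816 - \frac{106 \left(-185 + 4\right)}{3}\right) - 2 \cdot 683 \left(139 + 683^{2} + 140 \cdot 683\right) = \left(3816 - - \frac{19186}{3}\right) - 2 \cdot 683 \left(139 + 466489 + 95620\right) = \left(3816 + \frac{19186}{3}\right) - 2 \cdot 683 \cdot 562248 = \frac{30634}{3} - 768030768 = - \frac{2304061670}{3}$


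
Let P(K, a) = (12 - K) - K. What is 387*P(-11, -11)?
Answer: 13158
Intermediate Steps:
P(K, a) = 12 - 2*K
387*P(-11, -11) = 387*(12 - 2*(-11)) = 387*(12 + 22) = 387*34 = 13158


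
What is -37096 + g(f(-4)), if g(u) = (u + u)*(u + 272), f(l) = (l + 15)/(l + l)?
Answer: -1210887/32 ≈ -37840.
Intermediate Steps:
f(l) = (15 + l)/(2*l) (f(l) = (15 + l)/((2*l)) = (15 + l)*(1/(2*l)) = (15 + l)/(2*l))
g(u) = 2*u*(272 + u) (g(u) = (2*u)*(272 + u) = 2*u*(272 + u))
-37096 + g(f(-4)) = -37096 + 2*((½)*(15 - 4)/(-4))*(272 + (½)*(15 - 4)/(-4)) = -37096 + 2*((½)*(-¼)*11)*(272 + (½)*(-¼)*11) = -37096 + 2*(-11/8)*(272 - 11/8) = -37096 + 2*(-11/8)*(2165/8) = -37096 - 23815/32 = -1210887/32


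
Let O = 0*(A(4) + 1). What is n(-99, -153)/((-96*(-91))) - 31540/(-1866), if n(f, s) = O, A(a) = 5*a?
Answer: 15770/933 ≈ 16.902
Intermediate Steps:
O = 0 (O = 0*(5*4 + 1) = 0*(20 + 1) = 0*21 = 0)
n(f, s) = 0
n(-99, -153)/((-96*(-91))) - 31540/(-1866) = 0/((-96*(-91))) - 31540/(-1866) = 0/8736 - 31540*(-1/1866) = 0*(1/8736) + 15770/933 = 0 + 15770/933 = 15770/933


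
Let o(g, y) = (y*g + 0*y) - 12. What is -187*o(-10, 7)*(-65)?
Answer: -996710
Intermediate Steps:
o(g, y) = -12 + g*y (o(g, y) = (g*y + 0) - 12 = g*y - 12 = -12 + g*y)
-187*o(-10, 7)*(-65) = -187*(-12 - 10*7)*(-65) = -187*(-12 - 70)*(-65) = -187*(-82)*(-65) = 15334*(-65) = -996710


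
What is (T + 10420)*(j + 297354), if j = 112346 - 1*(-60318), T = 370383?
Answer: 178984264454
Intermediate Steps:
j = 172664 (j = 112346 + 60318 = 172664)
(T + 10420)*(j + 297354) = (370383 + 10420)*(172664 + 297354) = 380803*470018 = 178984264454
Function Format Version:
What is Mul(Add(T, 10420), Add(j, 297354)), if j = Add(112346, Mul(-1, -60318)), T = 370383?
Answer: 178984264454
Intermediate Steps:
j = 172664 (j = Add(112346, 60318) = 172664)
Mul(Add(T, 10420), Add(j, 297354)) = Mul(Add(370383, 10420), Add(172664, 297354)) = Mul(380803, 470018) = 178984264454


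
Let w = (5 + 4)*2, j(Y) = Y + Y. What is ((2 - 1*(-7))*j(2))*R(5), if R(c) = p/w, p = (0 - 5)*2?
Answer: -20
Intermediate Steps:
j(Y) = 2*Y
w = 18 (w = 9*2 = 18)
p = -10 (p = -5*2 = -10)
R(c) = -5/9 (R(c) = -10/18 = -10*1/18 = -5/9)
((2 - 1*(-7))*j(2))*R(5) = ((2 - 1*(-7))*(2*2))*(-5/9) = ((2 + 7)*4)*(-5/9) = (9*4)*(-5/9) = 36*(-5/9) = -20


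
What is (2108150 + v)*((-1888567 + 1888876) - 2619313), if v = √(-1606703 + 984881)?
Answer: -5521253282600 - 2619004*I*√621822 ≈ -5.5213e+12 - 2.0652e+9*I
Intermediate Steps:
v = I*√621822 (v = √(-621822) = I*√621822 ≈ 788.56*I)
(2108150 + v)*((-1888567 + 1888876) - 2619313) = (2108150 + I*√621822)*((-1888567 + 1888876) - 2619313) = (2108150 + I*√621822)*(309 - 2619313) = (2108150 + I*√621822)*(-2619004) = -5521253282600 - 2619004*I*√621822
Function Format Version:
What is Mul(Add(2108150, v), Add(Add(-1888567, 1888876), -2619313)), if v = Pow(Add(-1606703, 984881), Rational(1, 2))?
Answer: Add(-5521253282600, Mul(-2619004, I, Pow(621822, Rational(1, 2)))) ≈ Add(-5.5213e+12, Mul(-2.0652e+9, I))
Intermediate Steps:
v = Mul(I, Pow(621822, Rational(1, 2))) (v = Pow(-621822, Rational(1, 2)) = Mul(I, Pow(621822, Rational(1, 2))) ≈ Mul(788.56, I))
Mul(Add(2108150, v), Add(Add(-1888567, 1888876), -2619313)) = Mul(Add(2108150, Mul(I, Pow(621822, Rational(1, 2)))), Add(Add(-1888567, 1888876), -2619313)) = Mul(Add(2108150, Mul(I, Pow(621822, Rational(1, 2)))), Add(309, -2619313)) = Mul(Add(2108150, Mul(I, Pow(621822, Rational(1, 2)))), -2619004) = Add(-5521253282600, Mul(-2619004, I, Pow(621822, Rational(1, 2))))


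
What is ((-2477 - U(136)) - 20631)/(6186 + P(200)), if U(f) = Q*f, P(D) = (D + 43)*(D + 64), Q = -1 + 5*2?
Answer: -12166/35169 ≈ -0.34593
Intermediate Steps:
Q = 9 (Q = -1 + 10 = 9)
P(D) = (43 + D)*(64 + D)
U(f) = 9*f
((-2477 - U(136)) - 20631)/(6186 + P(200)) = ((-2477 - 9*136) - 20631)/(6186 + (2752 + 200² + 107*200)) = ((-2477 - 1*1224) - 20631)/(6186 + (2752 + 40000 + 21400)) = ((-2477 - 1224) - 20631)/(6186 + 64152) = (-3701 - 20631)/70338 = -24332*1/70338 = -12166/35169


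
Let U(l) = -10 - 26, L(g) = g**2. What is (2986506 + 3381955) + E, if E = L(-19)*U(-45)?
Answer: 6355465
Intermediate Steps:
U(l) = -36
E = -12996 (E = (-19)**2*(-36) = 361*(-36) = -12996)
(2986506 + 3381955) + E = (2986506 + 3381955) - 12996 = 6368461 - 12996 = 6355465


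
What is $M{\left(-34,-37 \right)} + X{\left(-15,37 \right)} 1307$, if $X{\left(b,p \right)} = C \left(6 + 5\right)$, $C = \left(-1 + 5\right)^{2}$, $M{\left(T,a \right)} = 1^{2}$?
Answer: $230033$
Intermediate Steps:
$M{\left(T,a \right)} = 1$
$C = 16$ ($C = 4^{2} = 16$)
$X{\left(b,p \right)} = 176$ ($X{\left(b,p \right)} = 16 \left(6 + 5\right) = 16 \cdot 11 = 176$)
$M{\left(-34,-37 \right)} + X{\left(-15,37 \right)} 1307 = 1 + 176 \cdot 1307 = 1 + 230032 = 230033$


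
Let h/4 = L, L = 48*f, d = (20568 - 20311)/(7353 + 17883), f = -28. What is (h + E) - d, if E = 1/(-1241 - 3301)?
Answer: -102701431907/19103652 ≈ -5376.0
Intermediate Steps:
E = -1/4542 (E = 1/(-4542) = -1/4542 ≈ -0.00022017)
d = 257/25236 ≈ 0.010184
L = -1344 (L = 48*(-28) = -1344)
h = -5376 (h = 4*(-1344) = -5376)
(h + E) - d = (-5376 - 1/4542) - 1*257/25236 = -24417793/4542 - 257/25236 = -102701431907/19103652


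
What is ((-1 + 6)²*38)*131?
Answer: 124450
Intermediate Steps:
((-1 + 6)²*38)*131 = (5²*38)*131 = (25*38)*131 = 950*131 = 124450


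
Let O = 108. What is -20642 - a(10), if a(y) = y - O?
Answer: -20544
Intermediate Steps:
a(y) = -108 + y (a(y) = y - 1*108 = y - 108 = -108 + y)
-20642 - a(10) = -20642 - (-108 + 10) = -20642 - 1*(-98) = -20642 + 98 = -20544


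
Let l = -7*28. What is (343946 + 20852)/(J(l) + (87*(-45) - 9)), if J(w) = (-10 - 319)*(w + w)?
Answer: 182399/62522 ≈ 2.9174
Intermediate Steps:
l = -196
J(w) = -658*w
(343946 + 20852)/(J(l) + (87*(-45) - 9)) = (343946 + 20852)/(-658*(-196) + (87*(-45) - 9)) = 364798/(128968 + (-3915 - 9)) = 364798/(128968 - 3924) = 364798/125044 = 364798*(1/125044) = 182399/62522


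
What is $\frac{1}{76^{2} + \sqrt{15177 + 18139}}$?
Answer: $\frac{1444}{8332215} - \frac{\sqrt{8329}}{16664430} \approx 0.00016783$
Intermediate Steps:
$\frac{1}{76^{2} + \sqrt{15177 + 18139}} = \frac{1}{5776 + \sqrt{33316}} = \frac{1}{5776 + 2 \sqrt{8329}}$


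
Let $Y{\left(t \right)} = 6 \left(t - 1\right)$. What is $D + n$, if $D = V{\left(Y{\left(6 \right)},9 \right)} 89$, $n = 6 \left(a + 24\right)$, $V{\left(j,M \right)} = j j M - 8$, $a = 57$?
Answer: $720674$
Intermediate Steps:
$Y{\left(t \right)} = -6 + 6 t$ ($Y{\left(t \right)} = 6 \left(-1 + t\right) = -6 + 6 t$)
$V{\left(j,M \right)} = -8 + M j^{2}$ ($V{\left(j,M \right)} = j^{2} M - 8 = M j^{2} - 8 = -8 + M j^{2}$)
$n = 486$ ($n = 6 \left(57 + 24\right) = 6 \cdot 81 = 486$)
$D = 720188$ ($D = \left(-8 + 9 \left(-6 + 6 \cdot 6\right)^{2}\right) 89 = \left(-8 + 9 \left(-6 + 36\right)^{2}\right) 89 = \left(-8 + 9 \cdot 30^{2}\right) 89 = \left(-8 + 9 \cdot 900\right) 89 = \left(-8 + 8100\right) 89 = 8092 \cdot 89 = 720188$)
$D + n = 720188 + 486 = 720674$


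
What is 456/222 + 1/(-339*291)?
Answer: 7497287/3650013 ≈ 2.0540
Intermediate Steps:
456/222 + 1/(-339*291) = 456*(1/222) - 1/339*1/291 = 76/37 - 1/98649 = 7497287/3650013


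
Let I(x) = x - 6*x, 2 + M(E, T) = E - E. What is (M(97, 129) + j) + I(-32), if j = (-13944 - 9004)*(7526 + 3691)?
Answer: -257407558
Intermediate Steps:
M(E, T) = -2 (M(E, T) = -2 + (E - E) = -2 + 0 = -2)
I(x) = -5*x
j = -257407716 (j = -22948*11217 = -257407716)
(M(97, 129) + j) + I(-32) = (-2 - 257407716) - 5*(-32) = -257407718 + 160 = -257407558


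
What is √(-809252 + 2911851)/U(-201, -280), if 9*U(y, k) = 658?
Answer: 9*√2102599/658 ≈ 19.833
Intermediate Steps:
U(y, k) = 658/9 (U(y, k) = (⅑)*658 = 658/9)
√(-809252 + 2911851)/U(-201, -280) = √(-809252 + 2911851)/(658/9) = √2102599*(9/658) = 9*√2102599/658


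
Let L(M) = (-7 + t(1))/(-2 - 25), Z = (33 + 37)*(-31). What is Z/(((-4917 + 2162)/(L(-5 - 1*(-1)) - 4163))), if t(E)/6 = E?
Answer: -48781600/14877 ≈ -3279.0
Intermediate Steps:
t(E) = 6*E
Z = -2170 (Z = 70*(-31) = -2170)
L(M) = 1/27 (L(M) = (-7 + 6*1)/(-2 - 25) = (-7 + 6)/(-27) = -1*(-1/27) = 1/27)
Z/(((-4917 + 2162)/(L(-5 - 1*(-1)) - 4163))) = -2170*(1/27 - 4163)/(-4917 + 2162) = -2170/((-2755/(-112400/27))) = -2170/((-2755*(-27/112400))) = -2170/14877/22480 = -2170*22480/14877 = -48781600/14877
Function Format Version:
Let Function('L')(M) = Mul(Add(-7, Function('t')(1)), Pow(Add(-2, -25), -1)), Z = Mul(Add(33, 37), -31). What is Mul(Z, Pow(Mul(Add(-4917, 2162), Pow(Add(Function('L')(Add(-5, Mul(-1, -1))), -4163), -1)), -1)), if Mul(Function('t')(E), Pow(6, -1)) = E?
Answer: Rational(-48781600, 14877) ≈ -3279.0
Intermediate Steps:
Function('t')(E) = Mul(6, E)
Z = -2170 (Z = Mul(70, -31) = -2170)
Function('L')(M) = Rational(1, 27) (Function('L')(M) = Mul(Add(-7, Mul(6, 1)), Pow(Add(-2, -25), -1)) = Mul(Add(-7, 6), Pow(-27, -1)) = Mul(-1, Rational(-1, 27)) = Rational(1, 27))
Mul(Z, Pow(Mul(Add(-4917, 2162), Pow(Add(Function('L')(Add(-5, Mul(-1, -1))), -4163), -1)), -1)) = Mul(-2170, Pow(Mul(Add(-4917, 2162), Pow(Add(Rational(1, 27), -4163), -1)), -1)) = Mul(-2170, Pow(Mul(-2755, Pow(Rational(-112400, 27), -1)), -1)) = Mul(-2170, Pow(Mul(-2755, Rational(-27, 112400)), -1)) = Mul(-2170, Pow(Rational(14877, 22480), -1)) = Mul(-2170, Rational(22480, 14877)) = Rational(-48781600, 14877)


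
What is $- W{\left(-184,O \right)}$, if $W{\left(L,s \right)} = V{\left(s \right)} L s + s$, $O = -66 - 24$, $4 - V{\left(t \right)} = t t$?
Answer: $134069850$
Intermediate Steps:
$V{\left(t \right)} = 4 - t^{2}$ ($V{\left(t \right)} = 4 - t t = 4 - t^{2}$)
$O = -90$
$W{\left(L,s \right)} = s + L s \left(4 - s^{2}\right)$ ($W{\left(L,s \right)} = \left(4 - s^{2}\right) L s + s = L \left(4 - s^{2}\right) s + s = L s \left(4 - s^{2}\right) + s = s + L s \left(4 - s^{2}\right)$)
$- W{\left(-184,O \right)} = - \left(-1\right) \left(-90\right) \left(-1 - 184 \left(-4 + \left(-90\right)^{2}\right)\right) = - \left(-1\right) \left(-90\right) \left(-1 - 184 \left(-4 + 8100\right)\right) = - \left(-1\right) \left(-90\right) \left(-1 - 1489664\right) = - \left(-1\right) \left(-90\right) \left(-1489665\right) = \left(-1\right) \left(-134069850\right) = 134069850$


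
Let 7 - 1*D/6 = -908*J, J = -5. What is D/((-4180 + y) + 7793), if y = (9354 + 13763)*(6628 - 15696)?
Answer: 9066/69873781 ≈ 0.00012975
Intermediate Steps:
D = -27198 (D = 42 - (-5448)*(-5) = 42 - 6*4540 = 42 - 27240 = -27198)
y = -209624956 (y = 23117*(-9068) = -209624956)
D/((-4180 + y) + 7793) = -27198/((-4180 - 209624956) + 7793) = -27198/(-209629136 + 7793) = -27198/(-209621343) = -27198*(-1/209621343) = 9066/69873781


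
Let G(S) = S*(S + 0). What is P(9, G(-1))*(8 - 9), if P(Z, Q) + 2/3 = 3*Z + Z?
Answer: -106/3 ≈ -35.333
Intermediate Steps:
G(S) = S**2 (G(S) = S*S = S**2)
P(Z, Q) = -2/3 + 4*Z (P(Z, Q) = -2/3 + (3*Z + Z) = -2/3 + 4*Z)
P(9, G(-1))*(8 - 9) = (-2/3 + 4*9)*(8 - 9) = (-2/3 + 36)*(-1) = (106/3)*(-1) = -106/3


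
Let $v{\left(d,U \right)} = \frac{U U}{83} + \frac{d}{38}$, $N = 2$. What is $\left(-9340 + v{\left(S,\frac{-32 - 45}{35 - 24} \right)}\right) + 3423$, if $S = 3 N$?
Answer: $- \frac{9329929}{1577} \approx -5916.3$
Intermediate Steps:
$S = 6$ ($S = 3 \cdot 2 = 6$)
$v{\left(d,U \right)} = \frac{d}{38} + \frac{U^{2}}{83}$ ($v{\left(d,U \right)} = U^{2} \cdot \frac{1}{83} + d \frac{1}{38} = \frac{U^{2}}{83} + \frac{d}{38} = \frac{d}{38} + \frac{U^{2}}{83}$)
$\left(-9340 + v{\left(S,\frac{-32 - 45}{35 - 24} \right)}\right) + 3423 = \left(-9340 + \left(\frac{1}{38} \cdot 6 + \frac{\left(\frac{-32 - 45}{35 - 24}\right)^{2}}{83}\right)\right) + 3423 = \left(-9340 + \left(\frac{3}{19} + \frac{\left(- \frac{77}{11}\right)^{2}}{83}\right)\right) + 3423 = \left(-9340 + \left(\frac{3}{19} + \frac{\left(\left(-77\right) \frac{1}{11}\right)^{2}}{83}\right)\right) + 3423 = \left(-9340 + \left(\frac{3}{19} + \frac{\left(-7\right)^{2}}{83}\right)\right) + 3423 = \left(-9340 + \left(\frac{3}{19} + \frac{1}{83} \cdot 49\right)\right) + 3423 = \left(-9340 + \left(\frac{3}{19} + \frac{49}{83}\right)\right) + 3423 = \left(-9340 + \frac{1180}{1577}\right) + 3423 = - \frac{14728000}{1577} + 3423 = - \frac{9329929}{1577}$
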